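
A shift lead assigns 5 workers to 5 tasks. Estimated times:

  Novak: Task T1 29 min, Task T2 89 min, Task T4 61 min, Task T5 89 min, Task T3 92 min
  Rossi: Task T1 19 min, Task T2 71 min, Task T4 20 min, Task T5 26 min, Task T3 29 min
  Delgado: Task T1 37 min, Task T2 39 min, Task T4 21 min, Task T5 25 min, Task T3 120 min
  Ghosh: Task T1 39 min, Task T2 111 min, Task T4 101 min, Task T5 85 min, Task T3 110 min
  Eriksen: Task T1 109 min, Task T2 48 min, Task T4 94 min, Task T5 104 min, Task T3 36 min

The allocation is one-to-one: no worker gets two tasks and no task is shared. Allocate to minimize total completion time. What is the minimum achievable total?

Treat this as an assignment problem: match each worker to one task.
Optimal: Novak→Task T4 (61 min), Rossi→Task T5 (26 min), Delgado→Task T2 (39 min), Ghosh→Task T1 (39 min), Eriksen→Task T3 (36 min) — total 61+26+39+39+36 = 201 min.
Column-greedy (each task in turn goes to its cheapest remaining worker) gives 240 min, worse by 39.
Next-best assignment: Novak→Task T4, Rossi→Task T3, Delgado→Task T5, Ghosh→Task T1, Eriksen→Task T2 = 202 min.

Min total: 201 min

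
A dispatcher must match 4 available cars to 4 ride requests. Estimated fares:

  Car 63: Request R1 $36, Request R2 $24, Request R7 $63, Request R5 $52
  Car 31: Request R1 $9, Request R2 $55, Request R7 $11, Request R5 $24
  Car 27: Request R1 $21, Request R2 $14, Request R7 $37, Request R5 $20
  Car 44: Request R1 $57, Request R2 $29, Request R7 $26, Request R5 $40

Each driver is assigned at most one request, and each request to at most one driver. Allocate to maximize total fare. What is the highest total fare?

Max total: $201

Optimal: Car 63→Request R5 ($52), Car 31→Request R2 ($55), Car 27→Request R7 ($37), Car 44→Request R1 ($57) — total 52+55+37+57 = $201.
Max-entry greedy (repeatedly take the single best remaining cell) gives $195, worse by 6.
Next-best assignment: Car 63→Request R7, Car 31→Request R2, Car 27→Request R5, Car 44→Request R1 = $195.
Every other assignment is strictly worse.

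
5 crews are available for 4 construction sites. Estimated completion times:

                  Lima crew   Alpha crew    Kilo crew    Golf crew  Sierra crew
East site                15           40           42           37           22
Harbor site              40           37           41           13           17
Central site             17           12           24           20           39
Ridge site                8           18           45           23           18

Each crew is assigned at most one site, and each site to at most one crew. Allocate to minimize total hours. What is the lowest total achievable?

Treat this as an assignment problem: match each crew to one site.
Optimal: Sierra crew→East site (22 hours), Golf crew→Harbor site (13 hours), Alpha crew→Central site (12 hours), Lima crew→Ridge site (8 hours) — total 22+13+12+8 = 55 hours.
Column-greedy (each site in turn goes to its cheapest remaining crew) gives 58 hours, worse by 3.

Minimum total: 55 hours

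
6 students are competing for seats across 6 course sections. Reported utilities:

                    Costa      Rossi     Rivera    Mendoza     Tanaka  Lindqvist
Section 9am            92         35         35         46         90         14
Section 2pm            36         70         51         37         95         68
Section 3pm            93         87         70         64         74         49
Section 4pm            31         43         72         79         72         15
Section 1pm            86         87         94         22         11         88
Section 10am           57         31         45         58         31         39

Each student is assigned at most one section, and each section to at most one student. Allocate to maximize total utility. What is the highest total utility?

Maximum total: 492 points

This is the linear assignment problem.
Optimal: Costa→Section 9am (92 points), Rossi→Section 3pm (87 points), Rivera→Section 4pm (72 points), Mendoza→Section 10am (58 points), Tanaka→Section 2pm (95 points), Lindqvist→Section 1pm (88 points) — total 92+87+72+58+95+88 = 492 points.
Row-greedy (each student in turn takes its best remaining section) gives 419 points, worse by 73.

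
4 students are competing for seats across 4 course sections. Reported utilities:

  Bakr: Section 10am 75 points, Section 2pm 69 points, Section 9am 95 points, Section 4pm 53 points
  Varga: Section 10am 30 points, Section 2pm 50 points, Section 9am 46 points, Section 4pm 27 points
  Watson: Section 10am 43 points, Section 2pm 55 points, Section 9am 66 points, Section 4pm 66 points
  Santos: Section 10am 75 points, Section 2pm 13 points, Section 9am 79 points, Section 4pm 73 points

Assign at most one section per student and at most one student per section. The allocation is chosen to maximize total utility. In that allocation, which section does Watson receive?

Watson receives Section 4pm.

Optimal: Bakr→Section 9am (95 points), Varga→Section 2pm (50 points), Watson→Section 4pm (66 points), Santos→Section 10am (75 points) — total 95+50+66+75 = 286 points.
Column-greedy (each section in turn goes to its best remaining student) gives 236 points, worse by 50.
Checked against all permutations: 286 points is optimal.
Watson's own top section is Section 9am (66 points), but forcing Watson→Section 9am and reassigning the rest optimally gives only 264 points — worse by 22.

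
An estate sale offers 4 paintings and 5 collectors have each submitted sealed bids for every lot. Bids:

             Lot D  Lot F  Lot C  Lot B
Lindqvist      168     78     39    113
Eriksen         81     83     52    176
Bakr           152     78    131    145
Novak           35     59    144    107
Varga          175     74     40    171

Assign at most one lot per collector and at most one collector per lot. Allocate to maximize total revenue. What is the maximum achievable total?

Maximum total: $573

Optimal: Varga→Lot D ($175), Lindqvist→Lot F ($78), Novak→Lot C ($144), Eriksen→Lot B ($176) — total 175+78+144+176 = $573.
Row-greedy (each collector in turn takes its best remaining lot) gives $534, worse by 39.
Swapping Novak↔Eriksen (Novak→Lot B $107, Eriksen→Lot C $52) loses 161.
Checked against all permutations: $573 is optimal.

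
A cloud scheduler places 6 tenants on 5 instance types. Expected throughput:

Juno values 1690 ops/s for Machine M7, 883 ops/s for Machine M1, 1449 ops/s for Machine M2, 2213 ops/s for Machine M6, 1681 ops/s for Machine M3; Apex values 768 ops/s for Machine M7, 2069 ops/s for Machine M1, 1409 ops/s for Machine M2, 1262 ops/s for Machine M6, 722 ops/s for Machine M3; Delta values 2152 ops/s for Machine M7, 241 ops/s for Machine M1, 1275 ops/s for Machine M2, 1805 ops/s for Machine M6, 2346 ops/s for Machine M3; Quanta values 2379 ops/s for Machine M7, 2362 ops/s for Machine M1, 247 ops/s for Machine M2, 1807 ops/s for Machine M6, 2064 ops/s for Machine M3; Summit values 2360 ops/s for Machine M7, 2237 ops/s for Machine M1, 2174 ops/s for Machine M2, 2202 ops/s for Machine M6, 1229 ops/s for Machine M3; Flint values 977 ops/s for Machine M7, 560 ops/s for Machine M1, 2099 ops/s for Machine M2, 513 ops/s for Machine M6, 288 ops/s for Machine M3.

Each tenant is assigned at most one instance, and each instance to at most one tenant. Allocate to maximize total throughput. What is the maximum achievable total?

Treat this as an assignment problem: match each tenant to one instance.
Optimal: Summit→Machine M7 (2360 ops/s), Quanta→Machine M1 (2362 ops/s), Flint→Machine M2 (2099 ops/s), Juno→Machine M6 (2213 ops/s), Delta→Machine M3 (2346 ops/s) — total 2360+2362+2099+2213+2346 = 11380 ops/s.
Column-greedy (each instance in turn goes to its best remaining tenant) gives 11274 ops/s, worse by 106.
Every other assignment is strictly worse.

Maximum total: 11380 ops/s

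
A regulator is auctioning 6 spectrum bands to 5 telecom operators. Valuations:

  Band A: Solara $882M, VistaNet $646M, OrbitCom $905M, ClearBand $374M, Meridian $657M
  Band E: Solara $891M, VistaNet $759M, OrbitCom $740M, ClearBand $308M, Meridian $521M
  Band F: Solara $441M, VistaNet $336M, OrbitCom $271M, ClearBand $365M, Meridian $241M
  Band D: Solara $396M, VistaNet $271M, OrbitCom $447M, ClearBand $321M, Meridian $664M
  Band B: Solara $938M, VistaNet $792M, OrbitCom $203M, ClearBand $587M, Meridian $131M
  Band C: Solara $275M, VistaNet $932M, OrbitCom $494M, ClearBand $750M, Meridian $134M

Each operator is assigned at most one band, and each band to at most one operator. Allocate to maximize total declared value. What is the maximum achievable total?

Maximum total: $4016M

Treat this as an assignment problem: match each operator to one band.
Optimal: Solara→Band B ($938M), VistaNet→Band E ($759M), OrbitCom→Band A ($905M), ClearBand→Band C ($750M), Meridian→Band D ($664M) — total 938+759+905+750+664 = $4016M.
Row-greedy (each operator in turn takes its best remaining band) gives $3804M, worse by 212.
Swapping VistaNet↔Meridian (VistaNet→Band D $271M, Meridian→Band E $521M) loses 631.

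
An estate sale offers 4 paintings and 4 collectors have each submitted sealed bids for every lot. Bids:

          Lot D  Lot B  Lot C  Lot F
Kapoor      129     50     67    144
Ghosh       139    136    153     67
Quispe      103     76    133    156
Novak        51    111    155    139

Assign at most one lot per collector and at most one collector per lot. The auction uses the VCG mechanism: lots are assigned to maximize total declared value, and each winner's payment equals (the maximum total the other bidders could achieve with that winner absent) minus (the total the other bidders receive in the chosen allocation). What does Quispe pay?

Efficient allocation: Kapoor→Lot D ($129), Ghosh→Lot B ($136), Quispe→Lot F ($156), Novak→Lot C ($155); total welfare W = $576.
Quispe receives Lot F at value $156, so the others get W − 156 = $420.
Without Quispe: best allocation of the remaining 3 bidders over all 4 lots is Kapoor→Lot F ($144), Ghosh→Lot D ($139), Novak→Lot C ($155), total $438.
VCG payment = (others' best without Quispe) − (others' welfare with Quispe) = 438 − 420 = $18.

Quispe pays $18.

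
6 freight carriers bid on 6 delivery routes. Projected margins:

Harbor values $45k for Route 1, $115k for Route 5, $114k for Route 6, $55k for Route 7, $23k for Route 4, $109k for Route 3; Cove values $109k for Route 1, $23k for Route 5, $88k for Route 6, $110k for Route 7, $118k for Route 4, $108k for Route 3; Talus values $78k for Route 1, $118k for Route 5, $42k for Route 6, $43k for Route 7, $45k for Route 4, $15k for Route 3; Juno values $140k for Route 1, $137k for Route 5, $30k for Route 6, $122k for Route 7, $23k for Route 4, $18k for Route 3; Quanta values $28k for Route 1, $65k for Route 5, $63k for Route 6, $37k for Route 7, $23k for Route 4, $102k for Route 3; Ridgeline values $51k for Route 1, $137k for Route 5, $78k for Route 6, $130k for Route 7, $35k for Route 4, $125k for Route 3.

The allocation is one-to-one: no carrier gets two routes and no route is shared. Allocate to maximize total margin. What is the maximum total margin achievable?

Maximum total: $722k

This is the linear assignment problem.
Optimal: Harbor→Route 6 ($114k), Cove→Route 4 ($118k), Talus→Route 5 ($118k), Juno→Route 1 ($140k), Quanta→Route 3 ($102k), Ridgeline→Route 7 ($130k) — total 114+118+118+140+102+130 = $722k.
Max-entry greedy (repeatedly take the single best remaining cell) gives $654k, worse by 68.
Next-best assignment: Harbor→Route 6, Cove→Route 4, Talus→Route 1, Juno→Route 5, Quanta→Route 3, Ridgeline→Route 7 = $679k.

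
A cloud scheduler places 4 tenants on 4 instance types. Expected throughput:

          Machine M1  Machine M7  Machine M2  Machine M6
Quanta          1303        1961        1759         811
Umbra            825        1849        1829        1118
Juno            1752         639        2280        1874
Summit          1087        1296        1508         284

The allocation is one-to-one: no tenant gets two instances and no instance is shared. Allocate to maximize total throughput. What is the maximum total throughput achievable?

Max total: 6751 ops/s

Optimal: Quanta→Machine M7 (1961 ops/s), Umbra→Machine M2 (1829 ops/s), Juno→Machine M6 (1874 ops/s), Summit→Machine M1 (1087 ops/s) — total 1961+1829+1874+1087 = 6751 ops/s.
Max-entry greedy (repeatedly take the single best remaining cell) gives 6446 ops/s, worse by 305.
Next-best assignment: Quanta→Machine M2, Umbra→Machine M7, Juno→Machine M6, Summit→Machine M1 = 6569 ops/s.
Checked against all permutations: 6751 ops/s is optimal.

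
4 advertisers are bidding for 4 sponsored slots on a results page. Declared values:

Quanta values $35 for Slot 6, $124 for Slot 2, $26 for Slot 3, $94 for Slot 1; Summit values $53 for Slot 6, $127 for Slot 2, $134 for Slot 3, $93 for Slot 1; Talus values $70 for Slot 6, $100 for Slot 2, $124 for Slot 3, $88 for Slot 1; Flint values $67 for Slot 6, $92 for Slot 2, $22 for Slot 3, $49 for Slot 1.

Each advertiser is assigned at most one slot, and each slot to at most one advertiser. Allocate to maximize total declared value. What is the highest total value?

Max total: $413

Optimal: Quanta→Slot 2 ($124), Summit→Slot 3 ($134), Talus→Slot 1 ($88), Flint→Slot 6 ($67) — total 124+134+88+67 = $413.
Column-greedy (each slot in turn goes to its best remaining advertiser) gives $272, worse by 141.
Checked against all permutations: $413 is optimal.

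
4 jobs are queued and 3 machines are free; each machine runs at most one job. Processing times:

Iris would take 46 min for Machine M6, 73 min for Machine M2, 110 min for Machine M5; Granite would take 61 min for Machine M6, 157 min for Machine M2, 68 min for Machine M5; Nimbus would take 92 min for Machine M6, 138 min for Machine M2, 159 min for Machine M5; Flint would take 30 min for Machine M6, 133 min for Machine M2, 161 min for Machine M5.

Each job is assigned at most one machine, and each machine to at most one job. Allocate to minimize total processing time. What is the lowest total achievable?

Minimum total: 171 min

This is the linear assignment problem.
Optimal: Flint→Machine M6 (30 min), Iris→Machine M2 (73 min), Granite→Machine M5 (68 min) — total 30+73+68 = 171 min.
Row-greedy (each job in turn takes its cheapest remaining machine) gives 252 min, worse by 81.
No other one-to-one assignment undercuts 171 min.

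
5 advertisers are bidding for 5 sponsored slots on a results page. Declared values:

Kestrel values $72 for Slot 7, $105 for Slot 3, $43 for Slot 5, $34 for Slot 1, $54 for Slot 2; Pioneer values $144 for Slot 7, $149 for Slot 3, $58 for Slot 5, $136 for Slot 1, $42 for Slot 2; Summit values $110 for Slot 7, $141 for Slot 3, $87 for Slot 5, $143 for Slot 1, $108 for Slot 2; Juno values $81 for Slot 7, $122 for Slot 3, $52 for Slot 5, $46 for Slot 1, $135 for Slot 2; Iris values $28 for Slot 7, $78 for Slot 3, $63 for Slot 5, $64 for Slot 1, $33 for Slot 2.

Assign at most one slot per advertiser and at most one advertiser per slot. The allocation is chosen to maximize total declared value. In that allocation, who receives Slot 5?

Optimal: Kestrel→Slot 3 ($105), Pioneer→Slot 7 ($144), Summit→Slot 1 ($143), Juno→Slot 2 ($135), Iris→Slot 5 ($63) — total 105+144+143+135+63 = $590.
Max-entry greedy (repeatedly take the single best remaining cell) gives $562, worse by 28.
Iris's own top slot is Slot 3 ($78), but forcing Iris→Slot 3 and reassigning the rest optimally gives only $543 — worse by 47.

Iris receives Slot 5.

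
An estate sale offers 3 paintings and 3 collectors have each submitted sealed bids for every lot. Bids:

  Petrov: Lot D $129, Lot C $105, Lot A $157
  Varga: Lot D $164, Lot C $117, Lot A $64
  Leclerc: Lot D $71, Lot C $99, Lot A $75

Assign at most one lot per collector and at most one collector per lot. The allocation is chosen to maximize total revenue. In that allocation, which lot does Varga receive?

Optimal: Petrov→Lot A ($157), Varga→Lot D ($164), Leclerc→Lot C ($99) — total 157+164+99 = $420.
Column-greedy (each lot in turn goes to its best remaining collector) gives $344, worse by 76.
Next-best assignment: Petrov→Lot A, Varga→Lot C, Leclerc→Lot D = $345.

Varga receives Lot D.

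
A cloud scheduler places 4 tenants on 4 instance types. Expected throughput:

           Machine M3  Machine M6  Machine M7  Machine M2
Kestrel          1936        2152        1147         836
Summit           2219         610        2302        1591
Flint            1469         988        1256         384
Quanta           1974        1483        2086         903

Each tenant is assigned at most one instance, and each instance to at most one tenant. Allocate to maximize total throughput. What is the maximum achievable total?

Max total: 7298 ops/s

Optimal: Kestrel→Machine M6 (2152 ops/s), Summit→Machine M2 (1591 ops/s), Flint→Machine M3 (1469 ops/s), Quanta→Machine M7 (2086 ops/s) — total 2152+1591+1469+2086 = 7298 ops/s.
Column-greedy (each instance in turn goes to its best remaining tenant) gives 6841 ops/s, worse by 457.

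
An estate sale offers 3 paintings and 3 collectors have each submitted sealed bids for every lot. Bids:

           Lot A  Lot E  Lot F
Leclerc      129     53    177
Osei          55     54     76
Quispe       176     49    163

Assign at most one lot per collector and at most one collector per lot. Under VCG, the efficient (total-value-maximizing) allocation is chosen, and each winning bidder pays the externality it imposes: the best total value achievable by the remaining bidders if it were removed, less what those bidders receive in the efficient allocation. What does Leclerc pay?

Leclerc pays $22.

Efficient allocation: Leclerc→Lot F ($177), Osei→Lot E ($54), Quispe→Lot A ($176); total welfare W = $407.
Leclerc receives Lot F at value $177, so the others get W − 177 = $230.
Without Leclerc: best allocation of the remaining 2 bidders over all 3 lots is Osei→Lot F ($76), Quispe→Lot A ($176), total $252.
VCG payment = (others' best without Leclerc) − (others' welfare with Leclerc) = 252 − 230 = $22.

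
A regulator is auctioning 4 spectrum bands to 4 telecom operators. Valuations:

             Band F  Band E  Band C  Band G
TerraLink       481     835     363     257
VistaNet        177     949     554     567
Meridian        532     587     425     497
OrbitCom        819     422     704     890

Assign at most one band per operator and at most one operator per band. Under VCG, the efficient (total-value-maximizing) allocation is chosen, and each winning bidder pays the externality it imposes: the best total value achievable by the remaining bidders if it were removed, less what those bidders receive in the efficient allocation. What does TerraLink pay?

TerraLink pays $395M.

Efficient allocation: TerraLink→Band E ($835M), VistaNet→Band C ($554M), Meridian→Band F ($532M), OrbitCom→Band G ($890M); total welfare W = $2811M.
TerraLink receives Band E at value $835M, so the others get W − 835 = $1976M.
Without TerraLink: best allocation of the remaining 3 bidders over all 4 bands is VistaNet→Band E ($949M), Meridian→Band F ($532M), OrbitCom→Band G ($890M), total $2371M.
VCG payment = (others' best without TerraLink) − (others' welfare with TerraLink) = 2371 − 1976 = $395M.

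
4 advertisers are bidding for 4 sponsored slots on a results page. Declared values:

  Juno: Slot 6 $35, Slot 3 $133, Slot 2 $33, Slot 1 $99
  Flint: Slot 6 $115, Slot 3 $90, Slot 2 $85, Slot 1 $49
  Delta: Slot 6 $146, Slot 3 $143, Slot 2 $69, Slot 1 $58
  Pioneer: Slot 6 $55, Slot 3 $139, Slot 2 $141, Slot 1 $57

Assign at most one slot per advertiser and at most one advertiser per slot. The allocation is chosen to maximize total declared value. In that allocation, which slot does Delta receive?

Delta receives Slot 3.

This is a one-to-one assignment (maximum-weight bipartite matching).
Optimal: Juno→Slot 1 ($99), Flint→Slot 6 ($115), Delta→Slot 3 ($143), Pioneer→Slot 2 ($141) — total 99+115+143+141 = $498.
Next-best assignment: Juno→Slot 1, Flint→Slot 3, Delta→Slot 6, Pioneer→Slot 2 = $476.
Delta's own top slot is Slot 6 ($146), but forcing Delta→Slot 6 and reassigning the rest optimally gives only $476 — worse by 22.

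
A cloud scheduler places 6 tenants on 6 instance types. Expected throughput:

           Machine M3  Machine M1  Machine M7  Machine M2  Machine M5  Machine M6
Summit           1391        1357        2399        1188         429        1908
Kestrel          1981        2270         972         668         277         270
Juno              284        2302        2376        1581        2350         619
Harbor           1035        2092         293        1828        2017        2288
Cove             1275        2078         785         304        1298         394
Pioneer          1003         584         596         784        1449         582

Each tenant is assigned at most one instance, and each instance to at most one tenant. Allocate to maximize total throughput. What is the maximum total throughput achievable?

Optimal: Summit→Machine M7 (2399 ops/s), Kestrel→Machine M3 (1981 ops/s), Juno→Machine M5 (2350 ops/s), Harbor→Machine M6 (2288 ops/s), Cove→Machine M1 (2078 ops/s), Pioneer→Machine M2 (784 ops/s) — total 2399+1981+2350+2288+2078+784 = 11880 ops/s.
Row-greedy (each tenant in turn takes its best remaining instance) gives 11366 ops/s, worse by 514.
Next-best assignment: Summit→Machine M7, Kestrel→Machine M3, Juno→Machine M2, Harbor→Machine M6, Cove→Machine M1, Pioneer→Machine M5 = 11776 ops/s.
Swapping Kestrel↔Harbor (Kestrel→Machine M6 270 ops/s, Harbor→Machine M3 1035 ops/s) loses 2964.

Max total: 11880 ops/s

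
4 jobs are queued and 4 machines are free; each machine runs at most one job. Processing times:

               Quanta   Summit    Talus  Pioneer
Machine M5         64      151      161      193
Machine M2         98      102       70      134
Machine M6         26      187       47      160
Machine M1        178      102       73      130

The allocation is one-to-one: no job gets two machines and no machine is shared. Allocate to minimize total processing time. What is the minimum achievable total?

Minimum total: 343 min

Optimal: Quanta→Machine M5 (64 min), Summit→Machine M2 (102 min), Talus→Machine M6 (47 min), Pioneer→Machine M1 (130 min) — total 64+102+47+130 = 343 min.
Column-greedy (each machine in turn goes to its cheapest remaining job) gives 396 min, worse by 53.
Next-best assignment: Quanta→Machine M5, Summit→Machine M1, Talus→Machine M6, Pioneer→Machine M2 = 347 min.
Swapping Quanta↔Pioneer (Quanta→Machine M1 178 min, Pioneer→Machine M5 193 min) adds 177.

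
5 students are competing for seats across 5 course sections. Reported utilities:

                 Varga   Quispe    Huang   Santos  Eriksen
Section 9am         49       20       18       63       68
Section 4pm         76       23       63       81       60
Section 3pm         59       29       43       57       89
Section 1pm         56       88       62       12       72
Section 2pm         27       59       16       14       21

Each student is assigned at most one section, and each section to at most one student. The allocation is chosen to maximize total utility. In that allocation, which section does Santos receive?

Santos receives Section 9am.

This is a one-to-one assignment (maximum-weight bipartite matching).
Optimal: Varga→Section 4pm (76 points), Quispe→Section 2pm (59 points), Huang→Section 1pm (62 points), Santos→Section 9am (63 points), Eriksen→Section 3pm (89 points) — total 76+59+62+63+89 = 349 points.
Max-entry greedy (repeatedly take the single best remaining cell) gives 323 points, worse by 26.
Next-best assignment: Varga→Section 9am, Quispe→Section 2pm, Huang→Section 1pm, Santos→Section 4pm, Eriksen→Section 3pm = 340 points.
Checked against all permutations: 349 points is optimal.
Santos's own top section is Section 4pm (81 points), but forcing Santos→Section 4pm and reassigning the rest optimally gives only 340 points — worse by 9.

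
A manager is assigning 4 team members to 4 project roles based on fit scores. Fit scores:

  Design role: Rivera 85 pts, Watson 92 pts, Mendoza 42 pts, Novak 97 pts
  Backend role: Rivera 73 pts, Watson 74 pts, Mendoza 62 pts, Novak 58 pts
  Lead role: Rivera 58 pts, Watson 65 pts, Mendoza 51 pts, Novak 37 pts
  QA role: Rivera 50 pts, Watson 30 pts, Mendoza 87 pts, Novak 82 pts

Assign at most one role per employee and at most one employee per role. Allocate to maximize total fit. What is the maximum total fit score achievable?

Maximum total: 322 pts

Treat this as an assignment problem: match each employee to one role.
Optimal: Rivera→Backend role (73 pts), Watson→Lead role (65 pts), Mendoza→QA role (87 pts), Novak→Design role (97 pts) — total 73+65+87+97 = 322 pts.
Max-entry greedy (repeatedly take the single best remaining cell) gives 316 pts, worse by 6.
Next-best assignment: Rivera→Lead role, Watson→Backend role, Mendoza→QA role, Novak→Design role = 316 pts.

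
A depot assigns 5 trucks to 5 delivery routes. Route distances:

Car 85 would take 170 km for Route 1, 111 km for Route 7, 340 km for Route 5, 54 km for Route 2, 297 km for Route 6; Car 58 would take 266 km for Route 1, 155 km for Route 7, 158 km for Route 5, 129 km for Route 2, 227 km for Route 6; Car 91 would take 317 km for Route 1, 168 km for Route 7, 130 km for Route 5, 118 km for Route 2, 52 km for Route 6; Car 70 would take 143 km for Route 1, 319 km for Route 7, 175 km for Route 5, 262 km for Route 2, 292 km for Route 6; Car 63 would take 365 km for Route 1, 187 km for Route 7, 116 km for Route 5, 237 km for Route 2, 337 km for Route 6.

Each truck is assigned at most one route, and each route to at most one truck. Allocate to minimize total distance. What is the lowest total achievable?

Optimal: Car 85→Route 2 (54 km), Car 58→Route 7 (155 km), Car 91→Route 6 (52 km), Car 70→Route 1 (143 km), Car 63→Route 5 (116 km) — total 54+155+52+143+116 = 520 km.
Column-greedy (each route in turn goes to its cheapest remaining truck) gives 715 km, worse by 195.
Next-best assignment: Car 85→Route 7, Car 58→Route 2, Car 91→Route 6, Car 70→Route 1, Car 63→Route 5 = 551 km.
Swapping Car 58↔Car 85 (Car 58→Route 2 129 km, Car 85→Route 7 111 km) adds 31.

Min total: 520 km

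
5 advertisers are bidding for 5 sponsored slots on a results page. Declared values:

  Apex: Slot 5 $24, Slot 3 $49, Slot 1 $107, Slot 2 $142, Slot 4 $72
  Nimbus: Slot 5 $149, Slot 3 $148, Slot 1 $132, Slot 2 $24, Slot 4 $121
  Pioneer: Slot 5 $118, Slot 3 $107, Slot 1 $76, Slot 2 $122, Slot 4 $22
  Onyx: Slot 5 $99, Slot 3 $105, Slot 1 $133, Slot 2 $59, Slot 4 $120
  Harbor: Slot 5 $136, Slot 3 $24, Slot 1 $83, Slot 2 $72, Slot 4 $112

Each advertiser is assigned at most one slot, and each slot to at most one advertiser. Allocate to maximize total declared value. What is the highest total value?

Optimal: Apex→Slot 2 ($142), Nimbus→Slot 3 ($148), Pioneer→Slot 5 ($118), Onyx→Slot 1 ($133), Harbor→Slot 4 ($112) — total 142+148+118+133+112 = $653.
Column-greedy (each slot in turn goes to its best remaining advertiser) gives $643, worse by 10.
Next-best assignment: Apex→Slot 2, Nimbus→Slot 5, Pioneer→Slot 3, Onyx→Slot 1, Harbor→Slot 4 = $643.
Checked against all permutations: $653 is optimal.

Max total: $653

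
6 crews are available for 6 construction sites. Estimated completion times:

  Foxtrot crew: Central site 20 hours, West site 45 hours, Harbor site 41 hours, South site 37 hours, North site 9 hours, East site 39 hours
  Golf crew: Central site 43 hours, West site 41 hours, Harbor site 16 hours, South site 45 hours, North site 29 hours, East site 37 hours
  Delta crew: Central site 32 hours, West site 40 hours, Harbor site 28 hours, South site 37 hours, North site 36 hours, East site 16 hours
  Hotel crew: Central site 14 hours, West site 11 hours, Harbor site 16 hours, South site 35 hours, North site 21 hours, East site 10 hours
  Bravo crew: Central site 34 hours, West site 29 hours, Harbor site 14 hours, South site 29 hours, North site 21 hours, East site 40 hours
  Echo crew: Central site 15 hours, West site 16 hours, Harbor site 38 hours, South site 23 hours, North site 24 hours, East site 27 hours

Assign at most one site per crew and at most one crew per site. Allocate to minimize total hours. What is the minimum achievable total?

Optimal: Foxtrot crew→North site (9 hours), Golf crew→Harbor site (16 hours), Delta crew→East site (16 hours), Hotel crew→West site (11 hours), Bravo crew→South site (29 hours), Echo crew→Central site (15 hours) — total 9+16+16+11+29+15 = 96 hours.
Min-entry greedy (repeatedly take the single cheapest remaining cell) gives 126 hours, worse by 30.

Minimum total: 96 hours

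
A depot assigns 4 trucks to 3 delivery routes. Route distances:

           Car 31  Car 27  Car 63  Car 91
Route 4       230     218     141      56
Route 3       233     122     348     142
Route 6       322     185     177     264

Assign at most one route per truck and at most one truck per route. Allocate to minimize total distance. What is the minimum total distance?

Minimum total: 355 km

Treat this as an assignment problem: match each truck to one route.
Optimal: Car 91→Route 4 (56 km), Car 27→Route 3 (122 km), Car 63→Route 6 (177 km) — total 56+122+177 = 355 km.
Row-greedy (each truck in turn takes its cheapest remaining route) gives 529 km, worse by 174.
Swapping Car 91↔Car 63 (Car 91→Route 6 264 km, Car 63→Route 4 141 km) adds 172.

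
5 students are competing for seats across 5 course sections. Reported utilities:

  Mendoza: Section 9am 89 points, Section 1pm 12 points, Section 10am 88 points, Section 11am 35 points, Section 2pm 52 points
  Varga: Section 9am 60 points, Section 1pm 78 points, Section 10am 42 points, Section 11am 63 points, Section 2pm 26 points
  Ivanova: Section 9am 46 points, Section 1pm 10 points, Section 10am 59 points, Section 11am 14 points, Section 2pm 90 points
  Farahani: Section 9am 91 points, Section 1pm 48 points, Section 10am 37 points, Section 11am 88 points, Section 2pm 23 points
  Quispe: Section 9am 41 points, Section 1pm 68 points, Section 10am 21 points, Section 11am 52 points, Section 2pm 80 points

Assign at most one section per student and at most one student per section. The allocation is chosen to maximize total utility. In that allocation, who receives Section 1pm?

Quispe receives Section 1pm.

Optimal: Mendoza→Section 10am (88 points), Varga→Section 11am (63 points), Ivanova→Section 2pm (90 points), Farahani→Section 9am (91 points), Quispe→Section 1pm (68 points) — total 88+63+90+91+68 = 400 points.
Max-entry greedy (repeatedly take the single best remaining cell) gives 399 points, worse by 1.
Swapping Quispe↔Mendoza (Quispe→Section 10am 21 points, Mendoza→Section 1pm 12 points) loses 123.
No other one-to-one assignment exceeds 400 points.
Quispe's own top section is Section 2pm (80 points), but forcing Quispe→Section 2pm and reassigning the rest optimally gives only 394 points — worse by 6.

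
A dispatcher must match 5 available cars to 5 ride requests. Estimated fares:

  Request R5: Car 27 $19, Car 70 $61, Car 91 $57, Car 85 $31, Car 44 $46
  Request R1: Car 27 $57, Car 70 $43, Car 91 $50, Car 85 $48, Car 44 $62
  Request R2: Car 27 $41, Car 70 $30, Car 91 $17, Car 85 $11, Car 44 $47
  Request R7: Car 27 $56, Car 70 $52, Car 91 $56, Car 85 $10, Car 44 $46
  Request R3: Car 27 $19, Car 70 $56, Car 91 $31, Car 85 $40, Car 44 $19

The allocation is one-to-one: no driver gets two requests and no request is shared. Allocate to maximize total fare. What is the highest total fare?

Treat this as an assignment problem: match each driver to one request.
Optimal: Car 27→Request R7 ($56), Car 70→Request R3 ($56), Car 91→Request R5 ($57), Car 85→Request R1 ($48), Car 44→Request R2 ($47) — total 56+56+57+48+47 = $264.
Next-best assignment: Car 27→Request R1, Car 70→Request R5, Car 91→Request R7, Car 85→Request R3, Car 44→Request R2 = $261.
No other one-to-one assignment exceeds $264.

Max total: $264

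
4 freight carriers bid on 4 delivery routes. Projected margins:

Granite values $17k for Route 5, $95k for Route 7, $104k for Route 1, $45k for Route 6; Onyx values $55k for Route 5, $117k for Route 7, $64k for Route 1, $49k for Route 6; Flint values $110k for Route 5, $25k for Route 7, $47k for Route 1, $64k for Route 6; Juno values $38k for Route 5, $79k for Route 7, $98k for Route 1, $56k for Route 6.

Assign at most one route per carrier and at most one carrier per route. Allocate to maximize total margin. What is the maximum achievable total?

Max total: $387k

Optimal: Granite→Route 1 ($104k), Onyx→Route 7 ($117k), Flint→Route 5 ($110k), Juno→Route 6 ($56k) — total 104+117+110+56 = $387k.
Next-best assignment: Granite→Route 6, Onyx→Route 7, Flint→Route 5, Juno→Route 1 = $370k.
Swapping Granite↔Onyx (Granite→Route 7 $95k, Onyx→Route 1 $64k) loses 62.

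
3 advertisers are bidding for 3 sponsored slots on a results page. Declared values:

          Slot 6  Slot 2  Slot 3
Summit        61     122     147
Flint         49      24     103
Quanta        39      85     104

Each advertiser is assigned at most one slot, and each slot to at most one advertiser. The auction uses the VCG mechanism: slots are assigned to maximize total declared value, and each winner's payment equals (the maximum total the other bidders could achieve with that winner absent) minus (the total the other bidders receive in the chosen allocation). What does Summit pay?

Summit pays $54.

Efficient allocation: Summit→Slot 3 ($147), Flint→Slot 6 ($49), Quanta→Slot 2 ($85); total welfare W = $281.
Summit receives Slot 3 at value $147, so the others get W − 147 = $134.
Without Summit: best allocation of the remaining 2 bidders over all 3 slots is Flint→Slot 3 ($103), Quanta→Slot 2 ($85), total $188.
VCG payment = (others' best without Summit) − (others' welfare with Summit) = 188 − 134 = $54.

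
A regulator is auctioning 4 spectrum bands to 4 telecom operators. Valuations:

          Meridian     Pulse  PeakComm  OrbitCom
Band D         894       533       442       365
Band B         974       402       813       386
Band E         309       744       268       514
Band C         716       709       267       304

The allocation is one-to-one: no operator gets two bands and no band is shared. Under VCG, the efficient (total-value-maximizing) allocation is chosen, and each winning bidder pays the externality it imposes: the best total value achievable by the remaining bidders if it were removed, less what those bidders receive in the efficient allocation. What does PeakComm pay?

Efficient allocation: Meridian→Band D ($894M), Pulse→Band C ($709M), PeakComm→Band B ($813M), OrbitCom→Band E ($514M); total welfare W = $2930M.
PeakComm receives Band B at value $813M, so the others get W − 813 = $2117M.
Without PeakComm: best allocation of the remaining 3 bidders over all 4 bands is Meridian→Band B ($974M), Pulse→Band C ($709M), OrbitCom→Band E ($514M), total $2197M.
VCG payment = (others' best without PeakComm) − (others' welfare with PeakComm) = 2197 − 2117 = $80M.

PeakComm pays $80M.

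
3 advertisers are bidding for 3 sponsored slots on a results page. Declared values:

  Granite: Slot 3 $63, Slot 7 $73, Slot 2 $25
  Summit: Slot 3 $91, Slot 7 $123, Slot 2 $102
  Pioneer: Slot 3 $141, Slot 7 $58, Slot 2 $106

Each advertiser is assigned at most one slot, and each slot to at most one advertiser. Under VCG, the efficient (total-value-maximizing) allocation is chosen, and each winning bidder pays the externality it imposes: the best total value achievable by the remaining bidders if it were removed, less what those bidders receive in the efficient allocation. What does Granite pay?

Granite pays $21.

Efficient allocation: Granite→Slot 7 ($73), Summit→Slot 2 ($102), Pioneer→Slot 3 ($141); total welfare W = $316.
Granite receives Slot 7 at value $73, so the others get W − 73 = $243.
Without Granite: best allocation of the remaining 2 bidders over all 3 slots is Summit→Slot 7 ($123), Pioneer→Slot 3 ($141), total $264.
VCG payment = (others' best without Granite) − (others' welfare with Granite) = 264 − 243 = $21.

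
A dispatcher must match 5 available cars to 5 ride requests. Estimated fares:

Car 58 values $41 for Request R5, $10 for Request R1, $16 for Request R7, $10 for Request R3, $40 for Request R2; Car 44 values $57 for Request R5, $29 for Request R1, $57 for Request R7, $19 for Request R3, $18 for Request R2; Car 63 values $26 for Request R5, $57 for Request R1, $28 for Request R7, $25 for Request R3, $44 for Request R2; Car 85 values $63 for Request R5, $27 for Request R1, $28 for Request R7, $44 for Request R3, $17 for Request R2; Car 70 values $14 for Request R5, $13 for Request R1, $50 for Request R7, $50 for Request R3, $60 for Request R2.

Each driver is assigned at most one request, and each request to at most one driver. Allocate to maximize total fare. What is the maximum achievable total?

Maximum total: $267

This is the linear assignment problem.
Optimal: Car 58→Request R2 ($40), Car 44→Request R7 ($57), Car 63→Request R1 ($57), Car 85→Request R5 ($63), Car 70→Request R3 ($50) — total 40+57+57+63+50 = $267.
Row-greedy (each driver in turn takes its best remaining request) gives $259, worse by 8.
No other one-to-one assignment exceeds $267.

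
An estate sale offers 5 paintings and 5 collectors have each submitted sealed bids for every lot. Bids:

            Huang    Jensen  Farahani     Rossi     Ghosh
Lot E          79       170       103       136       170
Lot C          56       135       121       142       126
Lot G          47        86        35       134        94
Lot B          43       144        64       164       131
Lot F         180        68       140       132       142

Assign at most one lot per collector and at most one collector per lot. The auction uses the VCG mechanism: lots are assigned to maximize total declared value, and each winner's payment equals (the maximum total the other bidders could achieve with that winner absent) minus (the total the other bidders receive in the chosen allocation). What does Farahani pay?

Efficient allocation: Huang→Lot F ($180), Jensen→Lot B ($144), Farahani→Lot C ($121), Rossi→Lot G ($134), Ghosh→Lot E ($170); total welfare W = $749.
Farahani receives Lot C at value $121, so the others get W − 121 = $628.
Without Farahani: best allocation of the remaining 4 bidders over all 5 lots is Huang→Lot F ($180), Jensen→Lot C ($135), Rossi→Lot B ($164), Ghosh→Lot E ($170), total $649.
VCG payment = (others' best without Farahani) − (others' welfare with Farahani) = 649 − 628 = $21.

Farahani pays $21.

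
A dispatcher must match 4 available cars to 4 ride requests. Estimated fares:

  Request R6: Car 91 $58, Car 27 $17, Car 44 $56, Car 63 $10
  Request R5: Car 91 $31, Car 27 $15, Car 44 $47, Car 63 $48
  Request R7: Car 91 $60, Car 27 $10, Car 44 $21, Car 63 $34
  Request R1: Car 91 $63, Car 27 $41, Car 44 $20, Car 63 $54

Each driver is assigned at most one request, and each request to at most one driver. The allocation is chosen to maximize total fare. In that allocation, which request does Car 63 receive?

This is a one-to-one assignment (maximum-weight bipartite matching).
Optimal: Car 91→Request R7 ($60), Car 27→Request R1 ($41), Car 44→Request R6 ($56), Car 63→Request R5 ($48) — total 60+41+56+48 = $205.
Checked against all permutations: $205 is optimal.
Car 63's own top request is Request R1 ($54), but forcing Car 63→Request R1 and reassigning the rest optimally gives only $185 — worse by 20.

Car 63 receives Request R5.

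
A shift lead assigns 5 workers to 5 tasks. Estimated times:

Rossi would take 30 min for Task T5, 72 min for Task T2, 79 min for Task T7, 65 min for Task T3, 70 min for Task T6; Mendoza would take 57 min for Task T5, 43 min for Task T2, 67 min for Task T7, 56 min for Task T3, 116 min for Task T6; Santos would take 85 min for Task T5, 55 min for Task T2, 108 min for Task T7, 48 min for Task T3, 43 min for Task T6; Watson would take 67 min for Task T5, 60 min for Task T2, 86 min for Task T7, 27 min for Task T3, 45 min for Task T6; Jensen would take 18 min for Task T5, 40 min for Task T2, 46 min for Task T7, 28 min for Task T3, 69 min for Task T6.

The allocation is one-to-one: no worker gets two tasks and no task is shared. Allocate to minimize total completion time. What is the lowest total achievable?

Min total: 189 min

This is the linear assignment problem.
Optimal: Rossi→Task T5 (30 min), Mendoza→Task T2 (43 min), Santos→Task T6 (43 min), Watson→Task T3 (27 min), Jensen→Task T7 (46 min) — total 30+43+43+27+46 = 189 min.
Min-entry greedy (repeatedly take the single cheapest remaining cell) gives 210 min, worse by 21.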